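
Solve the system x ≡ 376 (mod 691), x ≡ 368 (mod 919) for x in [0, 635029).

691⁻¹ mod 919: 691×657 ≡ 1 (mod 919), so 691⁻¹ ≡ 657.
x = 376 + 691×((368 − 376)×657 mod 919) = 376 + 691×258 = 178654.

178654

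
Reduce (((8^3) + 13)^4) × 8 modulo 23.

(8)^3 ≡ 6 (mod 23)
6 + 13 = 19
(19)^4 ≡ 3 (mod 23)
3 × 8 = 24 ≡ 1 (mod 23)

1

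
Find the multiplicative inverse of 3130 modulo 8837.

Apply the Euclidean algorithm and back-substitute:
8837 = 2*3130 + 2577
3130 = 1*2577 + 553
2577 = 4*553 + 365
553 = 1*365 + 188
365 = 1*188 + 177
188 = 1*177 + 11
177 = 16*11 + 1
11 = 11*1 + 0
gcd(3130, 8837) = 1, so the inverse exists.
Back-substitute for 1:
1 = 1*177 − 16*11
  = −16*188 + 17*177
  = 17*365 − 33*188
  = −33*553 + 50*365
  = 50*2577 − 233*553
  = −233*3130 + 283*2577
  = 283*8837 − 799*3130
So 3130⁻¹ ≡ −799 ≡ 8038 (mod 8837).

8038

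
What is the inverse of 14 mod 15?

14

By the extended Euclidean algorithm:
15 = 1×14 + 1
14 = 14×1 + 0
gcd(14, 15) = 1, so the inverse exists.
Back-substitute for 1:
1 = 1×15 − 1×14
So 14⁻¹ ≡ −1 ≡ 14 (mod 15).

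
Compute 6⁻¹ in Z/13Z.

11

13 = 2×6 + 1
6 = 6×1 + 0
gcd(6, 13) = 1, so the inverse exists.
Back-substitute for 1:
1 = 1×13 − 2×6
So 6⁻¹ ≡ −2 ≡ 11 (mod 13).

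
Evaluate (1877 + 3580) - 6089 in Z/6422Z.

5790

1877 + 3580 = 5457
5457 - 6089 = -632 ≡ 5790 (mod 6422)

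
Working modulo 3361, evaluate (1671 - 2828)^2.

971

1671 - 2828 = -1157 ≡ 2204 (mod 3361)
(2204)^2 ≡ 971 (mod 3361)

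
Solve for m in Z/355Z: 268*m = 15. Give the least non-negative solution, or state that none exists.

110

gcd(268, 355) = 1, so a unique solution mod 355 exists.
268⁻¹ ≡ 102 (mod 355).
m ≡ 102*15 ≡ 110 (mod 355).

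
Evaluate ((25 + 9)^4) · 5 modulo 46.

42

25 + 9 = 34
(34)^4 ≡ 36 (mod 46)
36 · 5 = 180 ≡ 42 (mod 46)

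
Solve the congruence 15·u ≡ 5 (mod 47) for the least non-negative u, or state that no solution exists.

gcd(15, 47) = 1, so a unique solution mod 47 exists.
15⁻¹ ≡ 22 (mod 47).
u ≡ 22·5 ≡ 16 (mod 47).

16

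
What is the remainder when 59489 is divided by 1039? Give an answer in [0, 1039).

59489 = 57*1039 + 266, so 59489 ≡ 266 (mod 1039).

266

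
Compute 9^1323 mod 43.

9^1 ≡ 9 (mod 43)
9^2 ≡ 9^2 = 81 ≡ 38 (mod 43)
9^4 ≡ 38^2 = 1444 ≡ 25 (mod 43)
9^8 ≡ 25^2 = 625 ≡ 23 (mod 43)
9^16 ≡ 23^2 = 529 ≡ 13 (mod 43)
9^32 ≡ 13^2 = 169 ≡ 40 (mod 43)
9^64 ≡ 40^2 = 1600 ≡ 9 (mod 43)
9^128 ≡ 9^2 = 81 ≡ 38 (mod 43)
9^256 ≡ 38^2 = 1444 ≡ 25 (mod 43)
9^512 ≡ 25^2 = 625 ≡ 23 (mod 43)
9^1024 ≡ 23^2 = 529 ≡ 13 (mod 43)
9^1323 = 9^1024 · 9^256 · 9^32 · 9^8 · 9^2 · 9^1 ≡ 13 · 25 · 40 · 23 · 38 · 9 (mod 43).
Accumulate the product:
13 · 25 = 325 ≡ 24
24 · 40 = 960 ≡ 14
14 · 23 = 322 ≡ 21
21 · 38 = 798 ≡ 24
24 · 9 = 216 ≡ 1

1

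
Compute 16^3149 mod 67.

By square-and-multiply:
3149 in binary is 110001001101, i.e. 3149 = 2048 + 1024 + 64 + 8 + 4 + 1.
16^1 ≡ 16 (mod 67)
16^2 ≡ 16^2 = 256 ≡ 55 (mod 67)
16^4 ≡ 55^2 = 3025 ≡ 10 (mod 67)
16^8 ≡ 10^2 = 100 ≡ 33 (mod 67)
16^16 ≡ 33^2 = 1089 ≡ 17 (mod 67)
16^32 ≡ 17^2 = 289 ≡ 21 (mod 67)
16^64 ≡ 21^2 = 441 ≡ 39 (mod 67)
16^128 ≡ 39^2 = 1521 ≡ 47 (mod 67)
16^256 ≡ 47^2 = 2209 ≡ 65 (mod 67)
16^512 ≡ 65^2 = 4225 ≡ 4 (mod 67)
16^1024 ≡ 4^2 = 16 (mod 67)
16^2048 ≡ 16^2 = 256 ≡ 55 (mod 67)
16^3149 = 16^2048 · 16^1024 · 16^64 · 16^8 · 16^4 · 16^1 ≡ 55 · 16 · 39 · 33 · 10 · 16 (mod 67).
Accumulate the product:
55 · 16 = 880 ≡ 9
9 · 39 = 351 ≡ 16
16 · 33 = 528 ≡ 59
59 · 10 = 590 ≡ 54
54 · 16 = 864 ≡ 60

60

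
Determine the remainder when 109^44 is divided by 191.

Compute successive squares:
109^1 ≡ 109 (mod 191)
109^2 ≡ 109^2 = 11881 ≡ 39 (mod 191)
109^4 ≡ 39^2 = 1521 ≡ 184 (mod 191)
109^8 ≡ 184^2 = 33856 ≡ 49 (mod 191)
109^16 ≡ 49^2 = 2401 ≡ 109 (mod 191)
109^32 ≡ 109^2 = 11881 ≡ 39 (mod 191)
109^44 = 109^32 · 109^8 · 109^4 ≡ 39 · 49 · 184 (mod 191).
Accumulate the product:
39 · 49 = 1911 ≡ 1
1 · 184 = 184

184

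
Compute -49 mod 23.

20

-49 = -3*23 + 20, so -49 ≡ 20 (mod 23).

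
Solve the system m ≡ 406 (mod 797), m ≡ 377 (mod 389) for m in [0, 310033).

797⁻¹ mod 389: 797×41 ≡ 1 (mod 389), so 797⁻¹ ≡ 41.
m = 406 + 797×((377 − 406)×41 mod 389) = 406 + 797×367 = 292905.

292905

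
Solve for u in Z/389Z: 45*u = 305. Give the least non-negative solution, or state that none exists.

gcd(45, 389) = 1, so a unique solution mod 389 exists.
45⁻¹ ≡ 268 (mod 389).
u ≡ 268*305 ≡ 50 (mod 389).

50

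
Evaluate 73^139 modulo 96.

25

139 in binary is 10001011, i.e. 139 = 128 + 8 + 2 + 1.
73^1 ≡ 73 (mod 96)
73^2 ≡ 73^2 = 5329 ≡ 49 (mod 96)
73^4 ≡ 49^2 = 2401 ≡ 1 (mod 96)
73^8 ≡ 1^2 = 1 (mod 96)
73^16 ≡ 1^2 = 1 (mod 96)
73^32 ≡ 1^2 = 1 (mod 96)
73^64 ≡ 1^2 = 1 (mod 96)
73^128 ≡ 1^2 = 1 (mod 96)
73^139 = 73^128 · 73^8 · 73^2 · 73^1 ≡ 1 · 1 · 49 · 73 (mod 96).
Accumulate the product:
1 · 1 = 1
1 · 49 = 49
49 · 73 = 3577 ≡ 25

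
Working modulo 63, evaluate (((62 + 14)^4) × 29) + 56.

62 + 14 = 76 ≡ 13 (mod 63)
(13)^4 ≡ 22 (mod 63)
22 × 29 = 638 ≡ 8 (mod 63)
8 + 56 = 64 ≡ 1 (mod 63)

1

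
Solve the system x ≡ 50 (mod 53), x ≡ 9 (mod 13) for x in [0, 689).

633

53⁻¹ mod 13: 53×1 ≡ 1 (mod 13), so 53⁻¹ ≡ 1.
x = 50 + 53×((9 − 50)×1 mod 13) = 50 + 53×11 = 633.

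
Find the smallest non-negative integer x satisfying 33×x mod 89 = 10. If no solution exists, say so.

3

gcd(33, 89) = 1, so a unique solution mod 89 exists.
33⁻¹ ≡ 27 (mod 89).
x ≡ 27×10 ≡ 3 (mod 89).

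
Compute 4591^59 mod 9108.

8803

Using repeated squaring:
59 in binary is 111011, i.e. 59 = 32 + 16 + 8 + 2 + 1.
4591^1 ≡ 4591 (mod 9108)
4591^2 ≡ 4591^2 = 21077281 ≡ 1369 (mod 9108)
4591^4 ≡ 1369^2 = 1874161 ≡ 7021 (mod 9108)
4591^8 ≡ 7021^2 = 49294441 ≡ 1945 (mod 9108)
4591^16 ≡ 1945^2 = 3783025 ≡ 3205 (mod 9108)
4591^32 ≡ 3205^2 = 10272025 ≡ 7309 (mod 9108)
4591^59 = 4591^32 * 4591^16 * 4591^8 * 4591^2 * 4591^1 ≡ 7309 * 3205 * 1945 * 1369 * 4591 (mod 9108).
Accumulate the product:
7309 * 3205 = 23425345 ≡ 8677
8677 * 1945 = 16876765 ≡ 8749
8749 * 1369 = 11977381 ≡ 361
361 * 4591 = 1657351 ≡ 8803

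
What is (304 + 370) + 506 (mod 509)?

304 + 370 = 674 ≡ 165 (mod 509)
165 + 506 = 671 ≡ 162 (mod 509)

162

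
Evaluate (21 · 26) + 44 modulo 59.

0

21 · 26 = 546 ≡ 15 (mod 59)
15 + 44 = 59 ≡ 0 (mod 59)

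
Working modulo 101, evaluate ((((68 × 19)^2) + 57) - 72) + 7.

68 × 19 = 1292 ≡ 80 (mod 101)
(80)^2 ≡ 37 (mod 101)
37 + 57 = 94
94 - 72 = 22
22 + 7 = 29

29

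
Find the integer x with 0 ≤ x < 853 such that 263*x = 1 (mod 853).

733

853 = 3·263 + 64
263 = 4·64 + 7
64 = 9·7 + 1
7 = 7·1 + 0
gcd(263, 853) = 1, so the inverse exists.
Back-substitute for 1:
1 = 1·64 − 9·7
  = −9·263 + 37·64
  = 37·853 − 120·263
So 263⁻¹ ≡ −120 ≡ 733 (mod 853).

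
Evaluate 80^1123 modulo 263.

29

By square-and-multiply:
1123 in binary is 10001100011, i.e. 1123 = 1024 + 64 + 32 + 2 + 1.
80^1 ≡ 80 (mod 263)
80^2 ≡ 80^2 = 6400 ≡ 88 (mod 263)
80^4 ≡ 88^2 = 7744 ≡ 117 (mod 263)
80^8 ≡ 117^2 = 13689 ≡ 13 (mod 263)
80^16 ≡ 13^2 = 169 (mod 263)
80^32 ≡ 169^2 = 28561 ≡ 157 (mod 263)
80^64 ≡ 157^2 = 24649 ≡ 190 (mod 263)
80^128 ≡ 190^2 = 36100 ≡ 69 (mod 263)
80^256 ≡ 69^2 = 4761 ≡ 27 (mod 263)
80^512 ≡ 27^2 = 729 ≡ 203 (mod 263)
80^1024 ≡ 203^2 = 41209 ≡ 181 (mod 263)
80^1123 = 80^1024 × 80^64 × 80^32 × 80^2 × 80^1 ≡ 181 × 190 × 157 × 88 × 80 (mod 263).
Accumulate the product:
181 × 190 = 34390 ≡ 200
200 × 157 = 31400 ≡ 103
103 × 88 = 9064 ≡ 122
122 × 80 = 9760 ≡ 29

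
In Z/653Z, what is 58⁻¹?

304

Apply the Euclidean algorithm and back-substitute:
653 = 11*58 + 15
58 = 3*15 + 13
15 = 1*13 + 2
13 = 6*2 + 1
2 = 2*1 + 0
gcd(58, 653) = 1, so the inverse exists.
Back-substitute for 1:
1 = 1*13 − 6*2
  = −6*15 + 7*13
  = 7*58 − 27*15
  = −27*653 + 304*58
So 58⁻¹ ≡ 304 (mod 653).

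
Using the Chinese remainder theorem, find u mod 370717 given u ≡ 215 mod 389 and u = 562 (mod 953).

389⁻¹ mod 953: 389×49 ≡ 1 (mod 953), so 389⁻¹ ≡ 49.
u = 215 + 389×((562 − 215)×49 mod 953) = 215 + 389×802 = 312193.

312193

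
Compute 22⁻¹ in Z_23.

23 = 1*22 + 1
22 = 22*1 + 0
gcd(22, 23) = 1, so the inverse exists.
Bézout: 1 = 1*23 − 1*22.
So 22⁻¹ ≡ −1 ≡ 22 (mod 23).

22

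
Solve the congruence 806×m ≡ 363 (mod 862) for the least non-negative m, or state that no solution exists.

no solution

gcd(806, 862) = 2, and 2 does not divide 363.
So the congruence has no solution.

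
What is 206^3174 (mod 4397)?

By square-and-multiply:
3174 in binary is 110001100110, i.e. 3174 = 2048 + 1024 + 64 + 32 + 4 + 2.
206^1 ≡ 206 (mod 4397)
206^2 ≡ 206^2 = 42436 ≡ 2863 (mod 4397)
206^4 ≡ 2863^2 = 8196769 ≡ 761 (mod 4397)
206^8 ≡ 761^2 = 579121 ≡ 3114 (mod 4397)
206^16 ≡ 3114^2 = 9696996 ≡ 1611 (mod 4397)
206^32 ≡ 1611^2 = 2595321 ≡ 1091 (mod 4397)
206^64 ≡ 1091^2 = 1190281 ≡ 3091 (mod 4397)
206^128 ≡ 3091^2 = 9554281 ≡ 3997 (mod 4397)
206^256 ≡ 3997^2 = 15976009 ≡ 1708 (mod 4397)
206^512 ≡ 1708^2 = 2917264 ≡ 2053 (mod 4397)
206^1024 ≡ 2053^2 = 4214809 ≡ 2483 (mod 4397)
206^2048 ≡ 2483^2 = 6165289 ≡ 695 (mod 4397)
206^3174 = 206^2048 * 206^1024 * 206^64 * 206^32 * 206^4 * 206^2 ≡ 695 * 2483 * 3091 * 1091 * 761 * 2863 (mod 4397).
Accumulate the product:
695 * 2483 = 1725685 ≡ 2061
2061 * 3091 = 6370551 ≡ 3695
3695 * 1091 = 4031245 ≡ 3593
3593 * 761 = 2734273 ≡ 3736
3736 * 2863 = 10696168 ≡ 2664

2664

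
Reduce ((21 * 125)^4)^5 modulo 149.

21 * 125 = 2625 ≡ 92 (mod 149)
(92)^4 ≡ 96 (mod 149)
(96)^5 ≡ 125 (mod 149)

125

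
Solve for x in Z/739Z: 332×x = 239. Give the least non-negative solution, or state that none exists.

506

gcd(332, 739) = 1, so a unique solution mod 739 exists.
332⁻¹ ≡ 670 (mod 739).
x ≡ 670×239 ≡ 506 (mod 739).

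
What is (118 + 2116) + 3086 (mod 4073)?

118 + 2116 = 2234
2234 + 3086 = 5320 ≡ 1247 (mod 4073)

1247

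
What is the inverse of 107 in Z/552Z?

227

Run the extended Euclidean algorithm:
552 = 5*107 + 17
107 = 6*17 + 5
17 = 3*5 + 2
5 = 2*2 + 1
2 = 2*1 + 0
gcd(107, 552) = 1, so the inverse exists.
Bézout: 1 = −44*552 + 227*107.
So 107⁻¹ ≡ 227 (mod 552).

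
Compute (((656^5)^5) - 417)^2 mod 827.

433

(656)^5 ≡ 423 (mod 827)
(423)^5 ≡ 648 (mod 827)
648 - 417 = 231
(231)^2 ≡ 433 (mod 827)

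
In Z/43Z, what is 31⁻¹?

25

Run the extended Euclidean algorithm:
43 = 1·31 + 12
31 = 2·12 + 7
12 = 1·7 + 5
7 = 1·5 + 2
5 = 2·2 + 1
2 = 2·1 + 0
gcd(31, 43) = 1, so the inverse exists.
Bézout: 1 = 13·43 − 18·31.
So 31⁻¹ ≡ −18 ≡ 25 (mod 43).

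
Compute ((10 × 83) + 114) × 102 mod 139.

100

10 × 83 = 830 ≡ 135 (mod 139)
135 + 114 = 249 ≡ 110 (mod 139)
110 × 102 = 11220 ≡ 100 (mod 139)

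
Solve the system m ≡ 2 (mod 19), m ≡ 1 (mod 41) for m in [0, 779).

534

19⁻¹ mod 41: 19*13 ≡ 1 (mod 41), so 19⁻¹ ≡ 13.
m = 2 + 19*((1 − 2)*13 mod 41) = 2 + 19*28 = 534.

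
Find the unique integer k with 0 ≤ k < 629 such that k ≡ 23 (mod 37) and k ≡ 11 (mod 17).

504

37⁻¹ mod 17: 37·6 ≡ 1 (mod 17), so 37⁻¹ ≡ 6.
k = 23 + 37·((11 − 23)·6 mod 17) = 23 + 37·13 = 504.
Check: 504 mod 37 = 23, 504 mod 17 = 11. ✓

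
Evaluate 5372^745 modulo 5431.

By square-and-multiply:
745 in binary is 1011101001, i.e. 745 = 512 + 128 + 64 + 32 + 8 + 1.
5372^1 ≡ 5372 (mod 5431)
5372^2 ≡ 5372^2 = 28858384 ≡ 3481 (mod 5431)
5372^4 ≡ 3481^2 = 12117361 ≡ 800 (mod 5431)
5372^8 ≡ 800^2 = 640000 ≡ 4573 (mod 5431)
5372^16 ≡ 4573^2 = 20912329 ≡ 2979 (mod 5431)
5372^32 ≡ 2979^2 = 8874441 ≡ 187 (mod 5431)
5372^64 ≡ 187^2 = 34969 ≡ 2383 (mod 5431)
5372^128 ≡ 2383^2 = 5678689 ≡ 3294 (mod 5431)
5372^256 ≡ 3294^2 = 10850436 ≡ 4729 (mod 5431)
5372^512 ≡ 4729^2 = 22363441 ≡ 4014 (mod 5431)
5372^745 = 5372^512 · 5372^128 · 5372^64 · 5372^32 · 5372^8 · 5372^1 ≡ 4014 · 3294 · 2383 · 187 · 4573 · 5372 (mod 5431).
Accumulate the product:
4014 · 3294 = 13222116 ≡ 3062
3062 · 2383 = 7296746 ≡ 2913
2913 · 187 = 544731 ≡ 1631
1631 · 4573 = 7458563 ≡ 1800
1800 · 5372 = 9669600 ≡ 2420

2420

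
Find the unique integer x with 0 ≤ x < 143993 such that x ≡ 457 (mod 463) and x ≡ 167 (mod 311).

141672

463⁻¹ mod 311: 463·133 ≡ 1 (mod 311), so 463⁻¹ ≡ 133.
x = 457 + 463·((167 − 457)·133 mod 311) = 457 + 463·305 = 141672.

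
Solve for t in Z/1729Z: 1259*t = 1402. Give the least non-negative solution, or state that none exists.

gcd(1259, 1729) = 1, so a unique solution mod 1729 exists.
1259⁻¹ ≡ 916 (mod 1729).
t ≡ 916*1402 ≡ 1314 (mod 1729).

1314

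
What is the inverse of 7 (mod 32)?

23

Apply the Euclidean algorithm and back-substitute:
32 = 4·7 + 4
7 = 1·4 + 3
4 = 1·3 + 1
3 = 3·1 + 0
gcd(7, 32) = 1, so the inverse exists.
Bézout: 1 = 2·32 − 9·7.
So 7⁻¹ ≡ −9 ≡ 23 (mod 32).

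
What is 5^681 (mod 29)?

4

Using repeated squaring:
681 in binary is 1010101001, i.e. 681 = 512 + 128 + 32 + 8 + 1.
5^1 ≡ 5 (mod 29)
5^2 ≡ 5^2 = 25 (mod 29)
5^4 ≡ 25^2 = 625 ≡ 16 (mod 29)
5^8 ≡ 16^2 = 256 ≡ 24 (mod 29)
5^16 ≡ 24^2 = 576 ≡ 25 (mod 29)
5^32 ≡ 25^2 = 625 ≡ 16 (mod 29)
5^64 ≡ 16^2 = 256 ≡ 24 (mod 29)
5^128 ≡ 24^2 = 576 ≡ 25 (mod 29)
5^256 ≡ 25^2 = 625 ≡ 16 (mod 29)
5^512 ≡ 16^2 = 256 ≡ 24 (mod 29)
5^681 = 5^512 × 5^128 × 5^32 × 5^8 × 5^1 ≡ 24 × 25 × 16 × 24 × 5 (mod 29).
Accumulate the product:
24 × 25 = 600 ≡ 20
20 × 16 = 320 ≡ 1
1 × 24 = 24
24 × 5 = 120 ≡ 4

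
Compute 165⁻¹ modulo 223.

173

223 = 1×165 + 58
165 = 2×58 + 49
58 = 1×49 + 9
49 = 5×9 + 4
9 = 2×4 + 1
4 = 4×1 + 0
gcd(165, 223) = 1, so the inverse exists.
Back-substitute for 1:
1 = 1×9 − 2×4
  = −2×49 + 11×9
  = 11×58 − 13×49
  = −13×165 + 37×58
  = 37×223 − 50×165
So 165⁻¹ ≡ −50 ≡ 173 (mod 223).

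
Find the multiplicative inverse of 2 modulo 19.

19 = 9·2 + 1
2 = 2·1 + 0
gcd(2, 19) = 1, so the inverse exists.
Back-substitute for 1:
1 = 1·19 − 9·2
So 2⁻¹ ≡ −9 ≡ 10 (mod 19).

10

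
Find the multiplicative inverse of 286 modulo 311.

199

Run the extended Euclidean algorithm:
311 = 1*286 + 25
286 = 11*25 + 11
25 = 2*11 + 3
11 = 3*3 + 2
3 = 1*2 + 1
2 = 2*1 + 0
gcd(286, 311) = 1, so the inverse exists.
Back-substitute for 1:
1 = 1*3 − 1*2
  = −1*11 + 4*3
  = 4*25 − 9*11
  = −9*286 + 103*25
  = 103*311 − 112*286
So 286⁻¹ ≡ −112 ≡ 199 (mod 311).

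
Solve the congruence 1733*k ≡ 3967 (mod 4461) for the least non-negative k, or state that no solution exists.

gcd(1733, 4461) = 1, so a unique solution mod 4461 exists.
1733⁻¹ ≡ 1892 (mod 4461).
k ≡ 1892*3967 ≡ 2162 (mod 4461).

2162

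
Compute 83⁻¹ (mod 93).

By the extended Euclidean algorithm:
93 = 1*83 + 10
83 = 8*10 + 3
10 = 3*3 + 1
3 = 3*1 + 0
gcd(83, 93) = 1, so the inverse exists.
Back-substitute for 1:
1 = 1*10 − 3*3
  = −3*83 + 25*10
  = 25*93 − 28*83
So 83⁻¹ ≡ −28 ≡ 65 (mod 93).

65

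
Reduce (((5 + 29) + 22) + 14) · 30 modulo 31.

5 + 29 = 34 ≡ 3 (mod 31)
3 + 22 = 25
25 + 14 = 39 ≡ 8 (mod 31)
8 · 30 = 240 ≡ 23 (mod 31)

23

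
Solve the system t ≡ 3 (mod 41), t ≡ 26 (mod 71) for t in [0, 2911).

1233

41⁻¹ mod 71: 41*26 ≡ 1 (mod 71), so 41⁻¹ ≡ 26.
t = 3 + 41*((26 − 3)*26 mod 71) = 3 + 41*30 = 1233.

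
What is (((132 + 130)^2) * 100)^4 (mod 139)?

122

132 + 130 = 262 ≡ 123 (mod 139)
(123)^2 ≡ 117 (mod 139)
117 * 100 = 11700 ≡ 24 (mod 139)
(24)^4 ≡ 122 (mod 139)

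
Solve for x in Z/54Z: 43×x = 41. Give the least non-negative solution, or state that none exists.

11

gcd(43, 54) = 1, so a unique solution mod 54 exists.
43⁻¹ ≡ 49 (mod 54).
x ≡ 49×41 ≡ 11 (mod 54).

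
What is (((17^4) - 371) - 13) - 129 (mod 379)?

(17)^4 ≡ 141 (mod 379)
141 - 371 = -230 ≡ 149 (mod 379)
149 - 13 = 136
136 - 129 = 7

7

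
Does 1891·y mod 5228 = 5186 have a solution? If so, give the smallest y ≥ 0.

3254

gcd(1891, 5228) = 1, so a unique solution mod 5228 exists.
1891⁻¹ ≡ 47 (mod 5228).
y ≡ 47·5186 ≡ 3254 (mod 5228).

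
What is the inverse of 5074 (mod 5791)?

5791 = 1·5074 + 717
5074 = 7·717 + 55
717 = 13·55 + 2
55 = 27·2 + 1
2 = 2·1 + 0
gcd(5074, 5791) = 1, so the inverse exists.
Bézout: 1 = −2491·5791 + 2843·5074.
So 5074⁻¹ ≡ 2843 (mod 5791).

2843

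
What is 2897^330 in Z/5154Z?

By square-and-multiply:
330 in binary is 101001010, i.e. 330 = 256 + 64 + 8 + 2.
2897^1 ≡ 2897 (mod 5154)
2897^2 ≡ 2897^2 = 8392609 ≡ 1897 (mod 5154)
2897^4 ≡ 1897^2 = 3598609 ≡ 1117 (mod 5154)
2897^8 ≡ 1117^2 = 1247689 ≡ 421 (mod 5154)
2897^16 ≡ 421^2 = 177241 ≡ 2005 (mod 5154)
2897^32 ≡ 2005^2 = 4020025 ≡ 5059 (mod 5154)
2897^64 ≡ 5059^2 = 25593481 ≡ 3871 (mod 5154)
2897^128 ≡ 3871^2 = 14984641 ≡ 1963 (mod 5154)
2897^256 ≡ 1963^2 = 3853369 ≡ 3331 (mod 5154)
2897^330 = 2897^256 × 2897^64 × 2897^8 × 2897^2 ≡ 3331 × 3871 × 421 × 1897 (mod 5154).
Accumulate the product:
3331 × 3871 = 12894301 ≡ 4147
4147 × 421 = 1745887 ≡ 3835
3835 × 1897 = 7274995 ≡ 2701

2701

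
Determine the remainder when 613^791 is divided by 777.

791 in binary is 1100010111, i.e. 791 = 512 + 256 + 16 + 4 + 2 + 1.
613^1 ≡ 613 (mod 777)
613^2 ≡ 613^2 = 375769 ≡ 478 (mod 777)
613^4 ≡ 478^2 = 228484 ≡ 46 (mod 777)
613^8 ≡ 46^2 = 2116 ≡ 562 (mod 777)
613^16 ≡ 562^2 = 315844 ≡ 382 (mod 777)
613^32 ≡ 382^2 = 145924 ≡ 625 (mod 777)
613^64 ≡ 625^2 = 390625 ≡ 571 (mod 777)
613^128 ≡ 571^2 = 326041 ≡ 478 (mod 777)
613^256 ≡ 478^2 = 228484 ≡ 46 (mod 777)
613^512 ≡ 46^2 = 2116 ≡ 562 (mod 777)
613^791 = 613^512 × 613^256 × 613^16 × 613^4 × 613^2 × 613^1 ≡ 562 × 46 × 382 × 46 × 478 × 613 (mod 777).
Accumulate the product:
562 × 46 = 25852 ≡ 211
211 × 382 = 80602 ≡ 571
571 × 46 = 26266 ≡ 625
625 × 478 = 298750 ≡ 382
382 × 613 = 234166 ≡ 289

289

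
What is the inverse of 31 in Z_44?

Apply the Euclidean algorithm and back-substitute:
44 = 1·31 + 13
31 = 2·13 + 5
13 = 2·5 + 3
5 = 1·3 + 2
3 = 1·2 + 1
2 = 2·1 + 0
gcd(31, 44) = 1, so the inverse exists.
Back-substitute for 1:
1 = 1·3 − 1·2
  = −1·5 + 2·3
  = 2·13 − 5·5
  = −5·31 + 12·13
  = 12·44 − 17·31
So 31⁻¹ ≡ −17 ≡ 27 (mod 44).

27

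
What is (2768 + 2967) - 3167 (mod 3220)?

2768 + 2967 = 5735 ≡ 2515 (mod 3220)
2515 - 3167 = -652 ≡ 2568 (mod 3220)

2568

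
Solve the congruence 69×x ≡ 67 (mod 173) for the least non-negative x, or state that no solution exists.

gcd(69, 173) = 1, so a unique solution mod 173 exists.
69⁻¹ ≡ 168 (mod 173).
x ≡ 168×67 ≡ 11 (mod 173).

11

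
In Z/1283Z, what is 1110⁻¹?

1194

1283 = 1*1110 + 173
1110 = 6*173 + 72
173 = 2*72 + 29
72 = 2*29 + 14
29 = 2*14 + 1
14 = 14*1 + 0
gcd(1110, 1283) = 1, so the inverse exists.
Back-substitute for 1:
1 = 1*29 − 2*14
  = −2*72 + 5*29
  = 5*173 − 12*72
  = −12*1110 + 77*173
  = 77*1283 − 89*1110
So 1110⁻¹ ≡ −89 ≡ 1194 (mod 1283).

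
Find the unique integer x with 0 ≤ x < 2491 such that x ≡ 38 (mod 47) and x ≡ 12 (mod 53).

1072

47⁻¹ mod 53: 47×44 ≡ 1 (mod 53), so 47⁻¹ ≡ 44.
x = 38 + 47×((12 − 38)×44 mod 53) = 38 + 47×22 = 1072.
Check: 1072 mod 47 = 38, 1072 mod 53 = 12. ✓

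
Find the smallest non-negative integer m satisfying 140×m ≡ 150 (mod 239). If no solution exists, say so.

223

gcd(140, 239) = 1, so a unique solution mod 239 exists.
140⁻¹ ≡ 70 (mod 239).
m ≡ 70×150 ≡ 223 (mod 239).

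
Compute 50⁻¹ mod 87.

87 = 1×50 + 37
50 = 1×37 + 13
37 = 2×13 + 11
13 = 1×11 + 2
11 = 5×2 + 1
2 = 2×1 + 0
gcd(50, 87) = 1, so the inverse exists.
Back-substitute for 1:
1 = 1×11 − 5×2
  = −5×13 + 6×11
  = 6×37 − 17×13
  = −17×50 + 23×37
  = 23×87 − 40×50
So 50⁻¹ ≡ −40 ≡ 47 (mod 87).

47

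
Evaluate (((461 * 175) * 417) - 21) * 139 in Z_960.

461 * 175 = 80675 ≡ 35 (mod 960)
35 * 417 = 14595 ≡ 195 (mod 960)
195 - 21 = 174
174 * 139 = 24186 ≡ 186 (mod 960)

186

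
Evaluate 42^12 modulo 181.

135

42^1 ≡ 42 (mod 181)
42^2 ≡ 42^2 = 1764 ≡ 135 (mod 181)
42^4 ≡ 135^2 = 18225 ≡ 125 (mod 181)
42^8 ≡ 125^2 = 15625 ≡ 59 (mod 181)
42^12 = 42^8 * 42^4 ≡ 59 * 125 (mod 181).
59 * 125 = 7375 ≡ 135 (mod 181).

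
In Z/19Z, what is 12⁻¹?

By the extended Euclidean algorithm:
19 = 1×12 + 7
12 = 1×7 + 5
7 = 1×5 + 2
5 = 2×2 + 1
2 = 2×1 + 0
gcd(12, 19) = 1, so the inverse exists.
Back-substitute for 1:
1 = 1×5 − 2×2
  = −2×7 + 3×5
  = 3×12 − 5×7
  = −5×19 + 8×12
So 12⁻¹ ≡ 8 (mod 19).

8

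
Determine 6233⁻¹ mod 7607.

7607 = 1·6233 + 1374
6233 = 4·1374 + 737
1374 = 1·737 + 637
737 = 1·637 + 100
637 = 6·100 + 37
100 = 2·37 + 26
37 = 1·26 + 11
26 = 2·11 + 4
11 = 2·4 + 3
4 = 1·3 + 1
3 = 3·1 + 0
gcd(6233, 7607) = 1, so the inverse exists.
Back-substitute for 1:
1 = 1·4 − 1·3
  = −1·11 + 3·4
  = 3·26 − 7·11
  = −7·37 + 10·26
  = 10·100 − 27·37
  = −27·637 + 172·100
  = 172·737 − 199·637
  = −199·1374 + 371·737
  = 371·6233 − 1683·1374
  = −1683·7607 + 2054·6233
So 6233⁻¹ ≡ 2054 (mod 7607).

2054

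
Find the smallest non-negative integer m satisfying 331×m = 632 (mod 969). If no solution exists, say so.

gcd(331, 969) = 1, so a unique solution mod 969 exists.
331⁻¹ ≡ 202 (mod 969).
m ≡ 202×632 ≡ 725 (mod 969).

725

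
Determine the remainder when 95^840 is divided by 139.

Using repeated squaring:
840 in binary is 1101001000, i.e. 840 = 512 + 256 + 64 + 8.
95^1 ≡ 95 (mod 139)
95^2 ≡ 95^2 = 9025 ≡ 129 (mod 139)
95^4 ≡ 129^2 = 16641 ≡ 100 (mod 139)
95^8 ≡ 100^2 = 10000 ≡ 131 (mod 139)
95^16 ≡ 131^2 = 17161 ≡ 64 (mod 139)
95^32 ≡ 64^2 = 4096 ≡ 65 (mod 139)
95^64 ≡ 65^2 = 4225 ≡ 55 (mod 139)
95^128 ≡ 55^2 = 3025 ≡ 106 (mod 139)
95^256 ≡ 106^2 = 11236 ≡ 116 (mod 139)
95^512 ≡ 116^2 = 13456 ≡ 112 (mod 139)
95^840 = 95^512 * 95^256 * 95^64 * 95^8 ≡ 112 * 116 * 55 * 131 (mod 139).
Accumulate the product:
112 * 116 = 12992 ≡ 65
65 * 55 = 3575 ≡ 100
100 * 131 = 13100 ≡ 34

34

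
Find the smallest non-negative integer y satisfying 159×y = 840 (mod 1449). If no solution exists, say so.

224

gcd(159, 1449) = 3, and 3 | 840, so solutions exist.
Divide through by 3: 53×y = 280 (mod 483).
53⁻¹ ≡ 401 (mod 483).
y ≡ 401×280 ≡ 224 (mod 483).
The smallest non-negative solution is y = 224.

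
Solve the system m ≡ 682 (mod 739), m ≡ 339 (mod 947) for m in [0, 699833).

119661

739⁻¹ mod 947: 739*560 ≡ 1 (mod 947), so 739⁻¹ ≡ 560.
m = 682 + 739*((339 − 682)*560 mod 947) = 682 + 739*161 = 119661.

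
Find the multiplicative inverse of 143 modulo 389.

389 = 2*143 + 103
143 = 1*103 + 40
103 = 2*40 + 23
40 = 1*23 + 17
23 = 1*17 + 6
17 = 2*6 + 5
6 = 1*5 + 1
5 = 5*1 + 0
gcd(143, 389) = 1, so the inverse exists.
Bézout: 1 = 25*389 − 68*143.
So 143⁻¹ ≡ −68 ≡ 321 (mod 389).

321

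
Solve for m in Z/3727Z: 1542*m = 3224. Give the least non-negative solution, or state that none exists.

gcd(1542, 3727) = 1, so a unique solution mod 3727 exists.
1542⁻¹ ≡ 3101 (mod 3727).
m ≡ 3101*3224 ≡ 1810 (mod 3727).

1810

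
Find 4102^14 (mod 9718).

8606

Compute successive squares:
14 in binary is 1110, i.e. 14 = 8 + 4 + 2.
4102^1 ≡ 4102 (mod 9718)
4102^2 ≡ 4102^2 = 16826404 ≡ 4546 (mod 9718)
4102^4 ≡ 4546^2 = 20666116 ≡ 5648 (mod 9718)
4102^8 ≡ 5648^2 = 31899904 ≡ 5428 (mod 9718)
4102^14 = 4102^8 · 4102^4 · 4102^2 ≡ 5428 · 5648 · 4546 (mod 9718).
Accumulate the product:
5428 · 5648 = 30657344 ≡ 6772
6772 · 4546 = 30785512 ≡ 8606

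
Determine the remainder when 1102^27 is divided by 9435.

7813

1102^1 ≡ 1102 (mod 9435)
1102^2 ≡ 1102^2 = 1214404 ≡ 6724 (mod 9435)
1102^4 ≡ 6724^2 = 45212176 ≡ 9091 (mod 9435)
1102^8 ≡ 9091^2 = 82646281 ≡ 5116 (mod 9435)
1102^16 ≡ 5116^2 = 26173456 ≡ 766 (mod 9435)
1102^27 = 1102^16 * 1102^8 * 1102^2 * 1102^1 ≡ 766 * 5116 * 6724 * 1102 (mod 9435).
Accumulate the product:
766 * 5116 = 3918856 ≡ 3331
3331 * 6724 = 22397644 ≡ 8389
8389 * 1102 = 9244678 ≡ 7813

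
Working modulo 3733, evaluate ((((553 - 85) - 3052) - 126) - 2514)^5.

1399

553 - 85 = 468
468 - 3052 = -2584 ≡ 1149 (mod 3733)
1149 - 126 = 1023
1023 - 2514 = -1491 ≡ 2242 (mod 3733)
(2242)^5 ≡ 1399 (mod 3733)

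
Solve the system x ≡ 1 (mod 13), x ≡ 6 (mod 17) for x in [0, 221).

13⁻¹ mod 17: 13*4 ≡ 1 (mod 17), so 13⁻¹ ≡ 4.
x = 1 + 13*((6 − 1)*4 mod 17) = 1 + 13*3 = 40.

40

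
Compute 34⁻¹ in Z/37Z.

By the extended Euclidean algorithm:
37 = 1*34 + 3
34 = 11*3 + 1
3 = 3*1 + 0
gcd(34, 37) = 1, so the inverse exists.
Bézout: 1 = −11*37 + 12*34.
So 34⁻¹ ≡ 12 (mod 37).

12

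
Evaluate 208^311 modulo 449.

By square-and-multiply:
311 in binary is 100110111, i.e. 311 = 256 + 32 + 16 + 4 + 2 + 1.
208^1 ≡ 208 (mod 449)
208^2 ≡ 208^2 = 43264 ≡ 160 (mod 449)
208^4 ≡ 160^2 = 25600 ≡ 7 (mod 449)
208^8 ≡ 7^2 = 49 (mod 449)
208^16 ≡ 49^2 = 2401 ≡ 156 (mod 449)
208^32 ≡ 156^2 = 24336 ≡ 90 (mod 449)
208^64 ≡ 90^2 = 8100 ≡ 18 (mod 449)
208^128 ≡ 18^2 = 324 (mod 449)
208^256 ≡ 324^2 = 104976 ≡ 359 (mod 449)
208^311 = 208^256 × 208^32 × 208^16 × 208^4 × 208^2 × 208^1 ≡ 359 × 90 × 156 × 7 × 160 × 208 (mod 449).
Accumulate the product:
359 × 90 = 32310 ≡ 431
431 × 156 = 67236 ≡ 335
335 × 7 = 2345 ≡ 100
100 × 160 = 16000 ≡ 285
285 × 208 = 59280 ≡ 12

12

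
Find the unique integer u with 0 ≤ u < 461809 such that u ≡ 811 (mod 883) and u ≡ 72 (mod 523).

883⁻¹ mod 523: 883*77 ≡ 1 (mod 523), so 883⁻¹ ≡ 77.
u = 811 + 883*((72 − 811)*77 mod 523) = 811 + 883*104 = 92643.
Check: 92643 mod 883 = 811, 92643 mod 523 = 72. ✓

92643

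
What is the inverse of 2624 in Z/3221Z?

3221 = 1×2624 + 597
2624 = 4×597 + 236
597 = 2×236 + 125
236 = 1×125 + 111
125 = 1×111 + 14
111 = 7×14 + 13
14 = 1×13 + 1
13 = 13×1 + 0
gcd(2624, 3221) = 1, so the inverse exists.
Bézout: 1 = 189×3221 − 232×2624.
So 2624⁻¹ ≡ −232 ≡ 2989 (mod 3221).

2989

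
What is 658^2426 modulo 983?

By square-and-multiply:
2426 in binary is 100101111010, i.e. 2426 = 2048 + 256 + 64 + 32 + 16 + 8 + 2.
658^1 ≡ 658 (mod 983)
658^2 ≡ 658^2 = 432964 ≡ 444 (mod 983)
658^4 ≡ 444^2 = 197136 ≡ 536 (mod 983)
658^8 ≡ 536^2 = 287296 ≡ 260 (mod 983)
658^16 ≡ 260^2 = 67600 ≡ 756 (mod 983)
658^32 ≡ 756^2 = 571536 ≡ 413 (mod 983)
658^64 ≡ 413^2 = 170569 ≡ 510 (mod 983)
658^128 ≡ 510^2 = 260100 ≡ 588 (mod 983)
658^256 ≡ 588^2 = 345744 ≡ 711 (mod 983)
658^512 ≡ 711^2 = 505521 ≡ 259 (mod 983)
658^1024 ≡ 259^2 = 67081 ≡ 237 (mod 983)
658^2048 ≡ 237^2 = 56169 ≡ 138 (mod 983)
658^2426 = 658^2048 * 658^256 * 658^64 * 658^32 * 658^16 * 658^8 * 658^2 ≡ 138 * 711 * 510 * 413 * 756 * 260 * 444 (mod 983).
Accumulate the product:
138 * 711 = 98118 ≡ 801
801 * 510 = 408510 ≡ 565
565 * 413 = 233345 ≡ 374
374 * 756 = 282744 ≡ 623
623 * 260 = 161980 ≡ 768
768 * 444 = 340992 ≡ 874

874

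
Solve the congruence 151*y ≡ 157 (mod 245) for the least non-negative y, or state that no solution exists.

27

gcd(151, 245) = 1, so a unique solution mod 245 exists.
151⁻¹ ≡ 86 (mod 245).
y ≡ 86*157 ≡ 27 (mod 245).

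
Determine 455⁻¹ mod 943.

943 = 2×455 + 33
455 = 13×33 + 26
33 = 1×26 + 7
26 = 3×7 + 5
7 = 1×5 + 2
5 = 2×2 + 1
2 = 2×1 + 0
gcd(455, 943) = 1, so the inverse exists.
Back-substitute for 1:
1 = 1×5 − 2×2
  = −2×7 + 3×5
  = 3×26 − 11×7
  = −11×33 + 14×26
  = 14×455 − 193×33
  = −193×943 + 400×455
So 455⁻¹ ≡ 400 (mod 943).

400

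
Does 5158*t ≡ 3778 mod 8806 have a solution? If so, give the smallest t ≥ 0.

2536

gcd(5158, 8806) = 2, and 2 | 3778, so solutions exist.
Divide through by 2: 2579*t mod 4403 = 1889.
2579⁻¹ ≡ 3155 (mod 4403).
t ≡ 3155*1889 ≡ 2536 (mod 4403).
The smallest non-negative solution is t = 2536.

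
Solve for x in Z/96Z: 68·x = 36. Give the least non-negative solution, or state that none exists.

gcd(68, 96) = 4, and 4 | 36, so solutions exist.
Divide through by 4: 17·x ≡ 9 mod 24.
17⁻¹ ≡ 17 (mod 24).
x ≡ 17·9 ≡ 9 (mod 24).
The smallest non-negative solution is x = 9.

9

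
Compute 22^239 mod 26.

16

239 in binary is 11101111, i.e. 239 = 128 + 64 + 32 + 8 + 4 + 2 + 1.
22^1 ≡ 22 (mod 26)
22^2 ≡ 22^2 = 484 ≡ 16 (mod 26)
22^4 ≡ 16^2 = 256 ≡ 22 (mod 26)
22^8 ≡ 22^2 = 484 ≡ 16 (mod 26)
22^16 ≡ 16^2 = 256 ≡ 22 (mod 26)
22^32 ≡ 22^2 = 484 ≡ 16 (mod 26)
22^64 ≡ 16^2 = 256 ≡ 22 (mod 26)
22^128 ≡ 22^2 = 484 ≡ 16 (mod 26)
22^239 = 22^128 · 22^64 · 22^32 · 22^8 · 22^4 · 22^2 · 22^1 ≡ 16 · 22 · 16 · 16 · 22 · 16 · 22 (mod 26).
Accumulate the product:
16 · 22 = 352 ≡ 14
14 · 16 = 224 ≡ 16
16 · 16 = 256 ≡ 22
22 · 22 = 484 ≡ 16
16 · 16 = 256 ≡ 22
22 · 22 = 484 ≡ 16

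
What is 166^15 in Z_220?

15 in binary is 1111, i.e. 15 = 8 + 4 + 2 + 1.
166^1 ≡ 166 (mod 220)
166^2 ≡ 166^2 = 27556 ≡ 56 (mod 220)
166^4 ≡ 56^2 = 3136 ≡ 56 (mod 220)
166^8 ≡ 56^2 = 3136 ≡ 56 (mod 220)
166^15 = 166^8 × 166^4 × 166^2 × 166^1 ≡ 56 × 56 × 56 × 166 (mod 220).
Accumulate the product:
56 × 56 = 3136 ≡ 56
56 × 56 = 3136 ≡ 56
56 × 166 = 9296 ≡ 56

56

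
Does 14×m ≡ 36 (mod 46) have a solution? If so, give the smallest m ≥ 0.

gcd(14, 46) = 2, and 2 | 36, so solutions exist.
Divide through by 2: 7×m ≡ 18 mod 23.
7⁻¹ ≡ 10 (mod 23).
m ≡ 10×18 ≡ 19 (mod 23).
The smallest non-negative solution is m = 19.

19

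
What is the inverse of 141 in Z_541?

353

541 = 3*141 + 118
141 = 1*118 + 23
118 = 5*23 + 3
23 = 7*3 + 2
3 = 1*2 + 1
2 = 2*1 + 0
gcd(141, 541) = 1, so the inverse exists.
Bézout: 1 = 49*541 − 188*141.
So 141⁻¹ ≡ −188 ≡ 353 (mod 541).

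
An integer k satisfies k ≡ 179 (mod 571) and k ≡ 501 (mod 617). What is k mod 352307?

348489

571⁻¹ mod 617: 571×228 ≡ 1 (mod 617), so 571⁻¹ ≡ 228.
k = 179 + 571×((501 − 179)×228 mod 617) = 179 + 571×610 = 348489.
Check: 348489 mod 571 = 179, 348489 mod 617 = 501. ✓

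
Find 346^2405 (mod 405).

346^1 ≡ 346 (mod 405)
346^2 ≡ 346^2 = 119716 ≡ 241 (mod 405)
346^4 ≡ 241^2 = 58081 ≡ 166 (mod 405)
346^8 ≡ 166^2 = 27556 ≡ 16 (mod 405)
346^16 ≡ 16^2 = 256 (mod 405)
346^32 ≡ 256^2 = 65536 ≡ 331 (mod 405)
346^64 ≡ 331^2 = 109561 ≡ 211 (mod 405)
346^128 ≡ 211^2 = 44521 ≡ 376 (mod 405)
346^256 ≡ 376^2 = 141376 ≡ 31 (mod 405)
346^512 ≡ 31^2 = 961 ≡ 151 (mod 405)
346^1024 ≡ 151^2 = 22801 ≡ 121 (mod 405)
346^2048 ≡ 121^2 = 14641 ≡ 61 (mod 405)
346^2405 = 346^2048 * 346^256 * 346^64 * 346^32 * 346^4 * 346^1 ≡ 61 * 31 * 211 * 331 * 166 * 346 (mod 405).
Accumulate the product:
61 * 31 = 1891 ≡ 271
271 * 211 = 57181 ≡ 76
76 * 331 = 25156 ≡ 46
46 * 166 = 7636 ≡ 346
346 * 346 = 119716 ≡ 241

241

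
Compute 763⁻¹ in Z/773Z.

541

773 = 1*763 + 10
763 = 76*10 + 3
10 = 3*3 + 1
3 = 3*1 + 0
gcd(763, 773) = 1, so the inverse exists.
Back-substitute for 1:
1 = 1*10 − 3*3
  = −3*763 + 229*10
  = 229*773 − 232*763
So 763⁻¹ ≡ −232 ≡ 541 (mod 773).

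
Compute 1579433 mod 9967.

4647

1579433 = 158*9967 + 4647, so 1579433 ≡ 4647 (mod 9967).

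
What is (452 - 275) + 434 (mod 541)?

70

452 - 275 = 177
177 + 434 = 611 ≡ 70 (mod 541)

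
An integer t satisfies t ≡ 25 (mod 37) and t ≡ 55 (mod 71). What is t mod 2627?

765

37⁻¹ mod 71: 37·48 ≡ 1 (mod 71), so 37⁻¹ ≡ 48.
t = 25 + 37·((55 − 25)·48 mod 71) = 25 + 37·20 = 765.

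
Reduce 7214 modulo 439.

190

7214 = 16*439 + 190, so 7214 ≡ 190 (mod 439).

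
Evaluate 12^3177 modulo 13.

3177 in binary is 110001101001, i.e. 3177 = 2048 + 1024 + 64 + 32 + 8 + 1.
12^1 ≡ 12 (mod 13)
12^2 ≡ 12^2 = 144 ≡ 1 (mod 13)
12^4 ≡ 1^2 = 1 (mod 13)
12^8 ≡ 1^2 = 1 (mod 13)
12^16 ≡ 1^2 = 1 (mod 13)
12^32 ≡ 1^2 = 1 (mod 13)
12^64 ≡ 1^2 = 1 (mod 13)
12^128 ≡ 1^2 = 1 (mod 13)
12^256 ≡ 1^2 = 1 (mod 13)
12^512 ≡ 1^2 = 1 (mod 13)
12^1024 ≡ 1^2 = 1 (mod 13)
12^2048 ≡ 1^2 = 1 (mod 13)
12^3177 = 12^2048 · 12^1024 · 12^64 · 12^32 · 12^8 · 12^1 ≡ 1 · 1 · 1 · 1 · 1 · 12 (mod 13).
Accumulate the product:
1 · 1 = 1
1 · 1 = 1
1 · 1 = 1
1 · 1 = 1
1 · 12 = 12

12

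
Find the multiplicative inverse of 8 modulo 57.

57 = 7*8 + 1
8 = 8*1 + 0
gcd(8, 57) = 1, so the inverse exists.
Bézout: 1 = 1*57 − 7*8.
So 8⁻¹ ≡ −7 ≡ 50 (mod 57).

50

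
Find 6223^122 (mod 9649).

2401

By square-and-multiply:
122 in binary is 1111010, i.e. 122 = 64 + 32 + 16 + 8 + 2.
6223^1 ≡ 6223 (mod 9649)
6223^2 ≡ 6223^2 = 38725729 ≡ 4292 (mod 9649)
6223^4 ≡ 4292^2 = 18421264 ≡ 1323 (mod 9649)
6223^8 ≡ 1323^2 = 1750329 ≡ 3860 (mod 9649)
6223^16 ≡ 3860^2 = 14899600 ≡ 1544 (mod 9649)
6223^32 ≡ 1544^2 = 2383936 ≡ 633 (mod 9649)
6223^64 ≡ 633^2 = 400689 ≡ 5080 (mod 9649)
6223^122 = 6223^64 × 6223^32 × 6223^16 × 6223^8 × 6223^2 ≡ 5080 × 633 × 1544 × 3860 × 4292 (mod 9649).
Accumulate the product:
5080 × 633 = 3215640 ≡ 2523
2523 × 1544 = 3895512 ≡ 6965
6965 × 3860 = 26884900 ≡ 2786
2786 × 4292 = 11957512 ≡ 2401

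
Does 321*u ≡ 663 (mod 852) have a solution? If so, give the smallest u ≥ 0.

87

gcd(321, 852) = 3, and 3 | 663, so solutions exist.
Divide through by 3: 107*u ≡ 221 (mod 284).
107⁻¹ ≡ 215 (mod 284).
u ≡ 215*221 ≡ 87 (mod 284).
The smallest non-negative solution is u = 87.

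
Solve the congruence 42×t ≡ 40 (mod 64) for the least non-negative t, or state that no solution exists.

gcd(42, 64) = 2, and 2 | 40, so solutions exist.
Divide through by 2: 21×t = 20 (mod 32).
21⁻¹ ≡ 29 (mod 32).
t ≡ 29×20 ≡ 4 (mod 32).
The smallest non-negative solution is t = 4.

4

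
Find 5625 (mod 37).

5625 = 152*37 + 1, so 5625 ≡ 1 (mod 37).

1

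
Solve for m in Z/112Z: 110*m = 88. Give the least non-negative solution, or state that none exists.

12

gcd(110, 112) = 2, and 2 | 88, so solutions exist.
Divide through by 2: 55*m = 44 (mod 56).
55⁻¹ ≡ 55 (mod 56).
m ≡ 55*44 ≡ 12 (mod 56).
The smallest non-negative solution is m = 12.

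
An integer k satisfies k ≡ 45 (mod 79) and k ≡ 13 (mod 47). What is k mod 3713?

79⁻¹ mod 47: 79×25 ≡ 1 (mod 47), so 79⁻¹ ≡ 25.
k = 45 + 79×((13 − 45)×25 mod 47) = 45 + 79×46 = 3679.
Check: 3679 mod 79 = 45, 3679 mod 47 = 13. ✓

3679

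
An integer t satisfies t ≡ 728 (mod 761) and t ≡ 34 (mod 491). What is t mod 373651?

101180

761⁻¹ mod 491: 761·471 ≡ 1 (mod 491), so 761⁻¹ ≡ 471.
t = 728 + 761·((34 − 728)·471 mod 491) = 728 + 761·132 = 101180.
Check: 101180 mod 761 = 728, 101180 mod 491 = 34. ✓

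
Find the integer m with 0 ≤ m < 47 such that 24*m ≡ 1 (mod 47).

By the extended Euclidean algorithm:
47 = 1·24 + 23
24 = 1·23 + 1
23 = 23·1 + 0
gcd(24, 47) = 1, so the inverse exists.
Bézout: 1 = −1·47 + 2·24.
So 24⁻¹ ≡ 2 (mod 47).

2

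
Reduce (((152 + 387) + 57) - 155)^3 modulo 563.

152 + 387 = 539
539 + 57 = 596 ≡ 33 (mod 563)
33 - 155 = -122 ≡ 441 (mod 563)
(441)^3 ≡ 390 (mod 563)

390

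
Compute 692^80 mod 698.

80 in binary is 1010000, i.e. 80 = 64 + 16.
692^1 ≡ 692 (mod 698)
692^2 ≡ 692^2 = 478864 ≡ 36 (mod 698)
692^4 ≡ 36^2 = 1296 ≡ 598 (mod 698)
692^8 ≡ 598^2 = 357604 ≡ 228 (mod 698)
692^16 ≡ 228^2 = 51984 ≡ 332 (mod 698)
692^32 ≡ 332^2 = 110224 ≡ 638 (mod 698)
692^64 ≡ 638^2 = 407044 ≡ 110 (mod 698)
692^80 = 692^64 * 692^16 ≡ 110 * 332 (mod 698).
110 * 332 = 36520 ≡ 224 (mod 698).

224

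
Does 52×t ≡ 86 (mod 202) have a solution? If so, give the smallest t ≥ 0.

gcd(52, 202) = 2, and 2 | 86, so solutions exist.
Divide through by 2: 26×t = 43 (mod 101).
26⁻¹ ≡ 35 (mod 101).
t ≡ 35×43 ≡ 91 (mod 101).
The smallest non-negative solution is t = 91.

91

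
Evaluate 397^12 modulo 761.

By square-and-multiply:
12 in binary is 1100, i.e. 12 = 8 + 4.
397^1 ≡ 397 (mod 761)
397^2 ≡ 397^2 = 157609 ≡ 82 (mod 761)
397^4 ≡ 82^2 = 6724 ≡ 636 (mod 761)
397^8 ≡ 636^2 = 404496 ≡ 405 (mod 761)
397^12 = 397^8 · 397^4 ≡ 405 · 636 (mod 761).
405 · 636 = 257580 ≡ 362 (mod 761).

362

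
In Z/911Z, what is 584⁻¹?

Run the extended Euclidean algorithm:
911 = 1×584 + 327
584 = 1×327 + 257
327 = 1×257 + 70
257 = 3×70 + 47
70 = 1×47 + 23
47 = 2×23 + 1
23 = 23×1 + 0
gcd(584, 911) = 1, so the inverse exists.
Back-substitute for 1:
1 = 1×47 − 2×23
  = −2×70 + 3×47
  = 3×257 − 11×70
  = −11×327 + 14×257
  = 14×584 − 25×327
  = −25×911 + 39×584
So 584⁻¹ ≡ 39 (mod 911).

39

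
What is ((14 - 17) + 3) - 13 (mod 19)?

6

14 - 17 = -3 ≡ 16 (mod 19)
16 + 3 = 19 ≡ 0 (mod 19)
0 - 13 = -13 ≡ 6 (mod 19)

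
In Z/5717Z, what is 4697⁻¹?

5717 = 1×4697 + 1020
4697 = 4×1020 + 617
1020 = 1×617 + 403
617 = 1×403 + 214
403 = 1×214 + 189
214 = 1×189 + 25
189 = 7×25 + 14
25 = 1×14 + 11
14 = 1×11 + 3
11 = 3×3 + 2
3 = 1×2 + 1
2 = 2×1 + 0
gcd(4697, 5717) = 1, so the inverse exists.
Back-substitute for 1:
1 = 1×3 − 1×2
  = −1×11 + 4×3
  = 4×14 − 5×11
  = −5×25 + 9×14
  = 9×189 − 68×25
  = −68×214 + 77×189
  = 77×403 − 145×214
  = −145×617 + 222×403
  = 222×1020 − 367×617
  = −367×4697 + 1690×1020
  = 1690×5717 − 2057×4697
So 4697⁻¹ ≡ −2057 ≡ 3660 (mod 5717).

3660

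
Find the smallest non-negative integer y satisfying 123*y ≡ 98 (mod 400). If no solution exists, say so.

gcd(123, 400) = 1, so a unique solution mod 400 exists.
123⁻¹ ≡ 387 (mod 400).
y ≡ 387*98 ≡ 326 (mod 400).

326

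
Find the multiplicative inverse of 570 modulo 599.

599 = 1·570 + 29
570 = 19·29 + 19
29 = 1·19 + 10
19 = 1·10 + 9
10 = 1·9 + 1
9 = 9·1 + 0
gcd(570, 599) = 1, so the inverse exists.
Bézout: 1 = 59·599 − 62·570.
So 570⁻¹ ≡ −62 ≡ 537 (mod 599).

537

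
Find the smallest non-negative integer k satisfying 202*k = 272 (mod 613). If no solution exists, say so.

gcd(202, 613) = 1, so a unique solution mod 613 exists.
202⁻¹ ≡ 525 (mod 613).
k ≡ 525*272 ≡ 584 (mod 613).

584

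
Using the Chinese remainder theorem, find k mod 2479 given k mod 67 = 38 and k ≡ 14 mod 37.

67⁻¹ mod 37: 67×21 ≡ 1 (mod 37), so 67⁻¹ ≡ 21.
k = 38 + 67×((14 − 38)×21 mod 37) = 38 + 67×14 = 976.
Check: 976 mod 67 = 38, 976 mod 37 = 14. ✓

976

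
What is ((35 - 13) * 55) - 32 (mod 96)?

26

35 - 13 = 22
22 * 55 = 1210 ≡ 58 (mod 96)
58 - 32 = 26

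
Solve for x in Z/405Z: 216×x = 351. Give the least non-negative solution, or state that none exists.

gcd(216, 405) = 27, and 27 | 351, so solutions exist.
Divide through by 27: 8×x ≡ 13 mod 15.
8⁻¹ ≡ 2 (mod 15).
x ≡ 2×13 ≡ 11 (mod 15).
The smallest non-negative solution is x = 11.

11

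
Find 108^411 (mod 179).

107

411 in binary is 110011011, i.e. 411 = 256 + 128 + 16 + 8 + 2 + 1.
108^1 ≡ 108 (mod 179)
108^2 ≡ 108^2 = 11664 ≡ 29 (mod 179)
108^4 ≡ 29^2 = 841 ≡ 125 (mod 179)
108^8 ≡ 125^2 = 15625 ≡ 52 (mod 179)
108^16 ≡ 52^2 = 2704 ≡ 19 (mod 179)
108^32 ≡ 19^2 = 361 ≡ 3 (mod 179)
108^64 ≡ 3^2 = 9 (mod 179)
108^128 ≡ 9^2 = 81 (mod 179)
108^256 ≡ 81^2 = 6561 ≡ 117 (mod 179)
108^411 = 108^256 × 108^128 × 108^16 × 108^8 × 108^2 × 108^1 ≡ 117 × 81 × 19 × 52 × 29 × 108 (mod 179).
Accumulate the product:
117 × 81 = 9477 ≡ 169
169 × 19 = 3211 ≡ 168
168 × 52 = 8736 ≡ 144
144 × 29 = 4176 ≡ 59
59 × 108 = 6372 ≡ 107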